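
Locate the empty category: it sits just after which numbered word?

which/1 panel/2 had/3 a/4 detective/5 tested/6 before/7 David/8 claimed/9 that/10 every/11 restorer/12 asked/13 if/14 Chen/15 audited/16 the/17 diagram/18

6

The displaced element is "which panel" (word 2).
It functions as the direct object of "tested", so the gap sits immediately after word 6 ("tested").
Base order: A detective had tested which panel before David claimed that every restorer asked if Chen audited the diagram.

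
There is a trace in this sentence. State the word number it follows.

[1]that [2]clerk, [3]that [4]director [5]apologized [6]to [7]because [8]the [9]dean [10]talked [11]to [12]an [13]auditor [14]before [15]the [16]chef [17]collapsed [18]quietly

The displaced element is "that clerk" (word 2).
It functions as the object of the preposition "to" of "apologized", so the gap sits immediately after word 6 ("to").
Base order: That director apologized to that clerk because the dean talked to an auditor before the chef collapsed quietly.

6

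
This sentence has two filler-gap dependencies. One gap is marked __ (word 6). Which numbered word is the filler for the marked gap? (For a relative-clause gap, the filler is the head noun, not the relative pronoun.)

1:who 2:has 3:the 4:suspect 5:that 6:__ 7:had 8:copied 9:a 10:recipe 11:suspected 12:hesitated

4

The marked gap is inside the relative clause, the subject of "copied".
Its filler is the head noun "suspect" (via "that"), at word 4.
(The other dependency links word 1 to a gap after word 11.)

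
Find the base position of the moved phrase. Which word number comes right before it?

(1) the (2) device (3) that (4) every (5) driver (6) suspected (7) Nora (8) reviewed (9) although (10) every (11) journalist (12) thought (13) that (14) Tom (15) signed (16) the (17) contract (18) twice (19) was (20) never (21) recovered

8

The displaced element is "the device" (word 2).
It is linked across 1 clause boundary (Ø).
It functions as the direct object of "reviewed", so the gap sits immediately after word 8 ("reviewed").
Base order: Every driver suspected Nora reviewed the device although every journalist thought that Tom signed the contract twice.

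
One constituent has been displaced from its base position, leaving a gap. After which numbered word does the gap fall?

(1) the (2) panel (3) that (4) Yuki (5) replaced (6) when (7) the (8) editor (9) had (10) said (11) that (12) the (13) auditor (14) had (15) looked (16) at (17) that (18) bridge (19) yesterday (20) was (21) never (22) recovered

The displaced element is "the panel" (word 2).
It functions as the direct object of "replaced", so the gap sits immediately after word 5 ("replaced").
Base order: Yuki replaced the panel when the editor had said that the auditor had looked at that bridge yesterday.

5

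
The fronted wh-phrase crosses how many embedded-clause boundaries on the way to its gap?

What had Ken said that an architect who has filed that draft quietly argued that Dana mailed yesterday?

"what" is extracted from the object of "mailed".
Boundaries crossed, outermost first: [that], [that] — 2 in total.

2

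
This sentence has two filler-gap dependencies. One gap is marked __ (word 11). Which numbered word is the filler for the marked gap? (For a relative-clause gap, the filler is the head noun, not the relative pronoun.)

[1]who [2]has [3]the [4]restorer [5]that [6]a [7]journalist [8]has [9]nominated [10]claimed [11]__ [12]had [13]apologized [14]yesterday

The marked gap is the subject of "apologized".
Its filler is the fronted wh-phrase "who", at word 1.
(The other dependency links word 4 to a gap after word 9.)

1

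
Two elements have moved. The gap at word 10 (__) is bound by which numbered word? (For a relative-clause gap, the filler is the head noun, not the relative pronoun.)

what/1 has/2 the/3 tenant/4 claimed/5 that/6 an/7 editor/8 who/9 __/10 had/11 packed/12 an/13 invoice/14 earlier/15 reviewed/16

The marked gap is inside the relative clause, the subject of "packed".
Its filler is the head noun "editor" (via "who"), at word 8.
(The other dependency links word 1 to a gap after word 16.)

8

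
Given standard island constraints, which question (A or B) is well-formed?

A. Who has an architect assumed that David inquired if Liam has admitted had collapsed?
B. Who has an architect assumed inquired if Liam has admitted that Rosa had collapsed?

In A, the wh-phrase is extracted from inside a wh-island (introduced by "if"), which blocks movement.
In B, the extraction path crosses only that-complement boundaries, which are transparent.
So B is grammatical.

B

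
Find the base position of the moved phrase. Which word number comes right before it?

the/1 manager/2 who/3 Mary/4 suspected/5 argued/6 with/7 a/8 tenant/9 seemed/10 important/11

The displaced element is "the manager" (word 2).
It is linked across 1 clause boundary (Ø).
It functions as the subject of "argued", so the gap sits immediately after word 5 ("suspected").
Base order: Mary suspected that the manager argued with a tenant.

5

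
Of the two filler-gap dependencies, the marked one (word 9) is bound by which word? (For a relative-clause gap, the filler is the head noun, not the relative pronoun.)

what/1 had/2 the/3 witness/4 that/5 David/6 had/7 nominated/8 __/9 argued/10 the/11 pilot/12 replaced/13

The marked gap is inside the relative clause, the direct object of "nominated".
Its filler is the head noun "witness" (via "that"), at word 4.
(The other dependency links word 1 to a gap after word 13.)

4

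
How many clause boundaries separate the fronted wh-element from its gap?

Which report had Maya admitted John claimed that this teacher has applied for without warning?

"which report" is extracted from the PP object of "applied".
Boundaries crossed, outermost first: [Ø], [that] — 2 in total.

2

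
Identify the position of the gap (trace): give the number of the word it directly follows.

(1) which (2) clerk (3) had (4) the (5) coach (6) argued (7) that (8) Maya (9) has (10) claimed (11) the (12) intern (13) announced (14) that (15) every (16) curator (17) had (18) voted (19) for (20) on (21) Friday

19

The displaced element is "which clerk" (word 2).
It is linked across 3 clause boundaries (that → Ø → that).
It functions as the object of the preposition "for" of "voted", so the gap sits immediately after word 19 ("for").
Base order: The coach had argued that Maya has claimed the intern announced that every curator had voted for which clerk on Friday.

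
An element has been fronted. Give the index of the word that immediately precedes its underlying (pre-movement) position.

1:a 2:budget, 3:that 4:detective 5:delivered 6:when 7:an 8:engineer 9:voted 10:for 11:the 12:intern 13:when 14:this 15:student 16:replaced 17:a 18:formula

The displaced element is "a budget" (word 2).
It functions as the direct object of "delivered", so the gap sits immediately after word 5 ("delivered").
Base order: That detective delivered a budget when an engineer voted for the intern when this student replaced a formula.

5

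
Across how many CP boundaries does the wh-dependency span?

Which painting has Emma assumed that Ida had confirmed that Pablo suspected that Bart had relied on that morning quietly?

"which painting" is extracted from the PP object of "relied".
Boundaries crossed, outermost first: [that], [that], [that] — 3 in total.

3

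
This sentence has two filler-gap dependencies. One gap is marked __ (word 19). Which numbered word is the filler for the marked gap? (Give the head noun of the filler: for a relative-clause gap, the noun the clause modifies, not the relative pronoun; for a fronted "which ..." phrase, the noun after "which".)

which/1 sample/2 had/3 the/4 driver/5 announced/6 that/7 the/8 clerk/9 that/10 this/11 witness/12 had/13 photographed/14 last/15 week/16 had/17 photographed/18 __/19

2

The marked gap is the direct object of "photographed".
Its filler is the fronted wh-phrase "which sample", at word 2.
(The other dependency links word 9 to a gap after word 14.)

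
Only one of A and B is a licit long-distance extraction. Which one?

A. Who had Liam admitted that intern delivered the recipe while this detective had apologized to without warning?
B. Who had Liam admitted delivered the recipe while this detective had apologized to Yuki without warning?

B

In A, the wh-phrase is extracted from inside an adjunct island (introduced by "while"), which blocks movement.
In B, the extraction path crosses only that-complement boundaries, which are transparent.
So B is grammatical.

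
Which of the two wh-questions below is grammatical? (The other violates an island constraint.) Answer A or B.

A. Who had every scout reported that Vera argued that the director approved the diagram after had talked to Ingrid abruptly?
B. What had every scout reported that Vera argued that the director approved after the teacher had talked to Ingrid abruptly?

B

In A, the wh-phrase is extracted from inside an adjunct island (introduced by "after"), which blocks movement.
In B, the extraction path crosses only that-complement boundaries, which are transparent.
So B is grammatical.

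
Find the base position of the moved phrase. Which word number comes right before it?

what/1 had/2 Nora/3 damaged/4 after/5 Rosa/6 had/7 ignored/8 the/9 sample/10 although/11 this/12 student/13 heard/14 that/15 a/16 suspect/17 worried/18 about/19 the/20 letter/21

4

The displaced element is "what" (word 1).
It functions as the direct object of "damaged", so the gap sits immediately after word 4 ("damaged").
Base order: Nora had damaged what after Rosa had ignored the sample although this student heard that a suspect worried about the letter.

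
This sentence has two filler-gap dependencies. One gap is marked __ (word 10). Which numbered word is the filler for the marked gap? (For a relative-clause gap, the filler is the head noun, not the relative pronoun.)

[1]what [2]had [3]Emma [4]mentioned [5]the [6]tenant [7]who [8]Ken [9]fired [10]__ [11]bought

The marked gap is inside the relative clause, the direct object of "fired".
Its filler is the head noun "tenant" (via "who"), at word 6.
(The other dependency links word 1 to a gap after word 11.)

6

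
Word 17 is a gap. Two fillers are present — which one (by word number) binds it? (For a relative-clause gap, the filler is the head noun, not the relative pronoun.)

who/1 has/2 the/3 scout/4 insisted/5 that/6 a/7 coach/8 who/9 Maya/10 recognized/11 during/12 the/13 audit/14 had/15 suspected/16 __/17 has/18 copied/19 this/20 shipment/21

1

The marked gap is the subject of "copied".
Its filler is the fronted wh-phrase "who", at word 1.
(The other dependency links word 8 to a gap after word 11.)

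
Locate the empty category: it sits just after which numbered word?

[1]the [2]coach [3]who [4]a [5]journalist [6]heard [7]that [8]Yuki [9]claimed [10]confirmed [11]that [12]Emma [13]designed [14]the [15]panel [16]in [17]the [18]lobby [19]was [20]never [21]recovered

The displaced element is "the coach" (word 2).
It is linked across 2 clause boundaries (that → Ø).
It functions as the subject of "confirmed", so the gap sits immediately after word 9 ("claimed").
Base order: A journalist heard that Yuki claimed that the coach confirmed that Emma designed the panel in the lobby.

9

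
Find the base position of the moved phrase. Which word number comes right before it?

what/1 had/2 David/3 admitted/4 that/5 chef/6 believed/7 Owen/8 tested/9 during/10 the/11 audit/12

9

The displaced element is "what" (word 1).
It is linked across 2 clause boundaries (Ø → Ø).
It functions as the direct object of "tested", so the gap sits immediately after word 9 ("tested").
Base order: David had admitted that chef believed Owen tested what during the audit.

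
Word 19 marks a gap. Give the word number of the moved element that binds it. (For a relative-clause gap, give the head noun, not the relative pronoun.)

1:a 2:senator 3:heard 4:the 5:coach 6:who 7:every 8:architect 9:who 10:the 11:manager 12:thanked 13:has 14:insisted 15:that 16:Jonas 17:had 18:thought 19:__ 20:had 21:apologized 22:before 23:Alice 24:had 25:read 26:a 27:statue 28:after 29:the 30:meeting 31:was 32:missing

5

The gap at 19 is the subject of "apologized", inside a relative clause.
The relative pronoun is "who" (word 6); it is bound by the head noun immediately before it.
Its filler is the head noun "coach", at word 5.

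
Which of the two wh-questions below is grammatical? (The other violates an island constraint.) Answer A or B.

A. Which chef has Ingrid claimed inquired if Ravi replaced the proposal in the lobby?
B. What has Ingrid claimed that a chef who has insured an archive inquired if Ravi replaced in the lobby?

A

In B, the wh-phrase is extracted from inside a wh-island (introduced by "if"), which blocks movement.
In A, the extraction path crosses only that-complement boundaries, which are transparent.
So A is grammatical.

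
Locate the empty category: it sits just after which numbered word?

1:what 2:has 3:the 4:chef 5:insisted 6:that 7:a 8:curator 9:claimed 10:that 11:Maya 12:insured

The displaced element is "what" (word 1).
It is linked across 2 clause boundaries (that → that).
It functions as the direct object of "insured", so the gap sits immediately after word 12 ("insured").
Base order: The chef has insisted that a curator claimed that Maya insured what.

12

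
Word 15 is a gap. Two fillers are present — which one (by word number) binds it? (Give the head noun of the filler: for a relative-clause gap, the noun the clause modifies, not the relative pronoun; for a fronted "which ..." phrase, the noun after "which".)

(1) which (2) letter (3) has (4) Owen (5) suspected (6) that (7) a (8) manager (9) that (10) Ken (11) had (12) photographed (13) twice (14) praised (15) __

The marked gap is the direct object of "praised".
Its filler is the fronted wh-phrase "which letter", at word 2.
(The other dependency links word 8 to a gap after word 12.)

2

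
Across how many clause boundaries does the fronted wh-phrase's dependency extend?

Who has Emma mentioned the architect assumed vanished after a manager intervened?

"who" is extracted from the subject of "vanished".
Boundaries crossed, outermost first: [Ø], [Ø] — 2 in total.

2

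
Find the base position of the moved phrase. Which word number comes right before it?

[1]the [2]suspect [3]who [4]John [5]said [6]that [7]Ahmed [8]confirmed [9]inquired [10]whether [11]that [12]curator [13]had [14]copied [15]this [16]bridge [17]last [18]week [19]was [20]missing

8

The displaced element is "the suspect" (word 2).
It is linked across 2 clause boundaries (that → Ø).
It functions as the subject of "inquired", so the gap sits immediately after word 8 ("confirmed").
Base order: John said that Ahmed confirmed that the suspect inquired whether that curator had copied this bridge last week.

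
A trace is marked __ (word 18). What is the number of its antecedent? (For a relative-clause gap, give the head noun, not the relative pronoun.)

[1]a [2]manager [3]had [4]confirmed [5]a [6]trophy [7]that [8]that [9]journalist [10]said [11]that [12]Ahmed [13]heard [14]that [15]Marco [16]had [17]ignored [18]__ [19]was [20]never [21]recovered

6

The gap at 18 is the object of "ignored", inside a relative clause.
The relative pronoun is "that" (word 7); it is bound by the head noun immediately before it.
Its filler is the head noun "trophy", at word 6.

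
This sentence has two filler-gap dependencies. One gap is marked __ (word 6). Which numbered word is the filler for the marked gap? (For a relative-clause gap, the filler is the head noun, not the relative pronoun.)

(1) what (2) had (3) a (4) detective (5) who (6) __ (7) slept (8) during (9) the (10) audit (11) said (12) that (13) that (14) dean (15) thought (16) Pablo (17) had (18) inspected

4

The marked gap is inside the relative clause, the subject of "slept".
Its filler is the head noun "detective" (via "who"), at word 4.
(The other dependency links word 1 to a gap after word 18.)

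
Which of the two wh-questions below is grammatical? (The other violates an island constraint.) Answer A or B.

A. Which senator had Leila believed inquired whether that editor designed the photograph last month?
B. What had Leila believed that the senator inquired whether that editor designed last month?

A

In B, the wh-phrase is extracted from inside a wh-island (introduced by "whether"), which blocks movement.
In A, the extraction path crosses only that-complement boundaries, which are transparent.
So A is grammatical.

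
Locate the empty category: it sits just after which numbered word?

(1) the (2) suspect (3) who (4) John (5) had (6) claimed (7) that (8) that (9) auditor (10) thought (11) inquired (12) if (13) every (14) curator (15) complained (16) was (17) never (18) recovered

The displaced element is "the suspect" (word 2).
It is linked across 2 clause boundaries (that → Ø).
It functions as the subject of "inquired", so the gap sits immediately after word 10 ("thought").
Base order: John had claimed that that auditor thought that the suspect inquired if every curator complained.

10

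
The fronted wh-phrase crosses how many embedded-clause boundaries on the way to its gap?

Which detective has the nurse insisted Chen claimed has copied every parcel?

2

"which detective" is extracted from the subject of "copied".
Boundaries crossed, outermost first: [Ø], [Ø] — 2 in total.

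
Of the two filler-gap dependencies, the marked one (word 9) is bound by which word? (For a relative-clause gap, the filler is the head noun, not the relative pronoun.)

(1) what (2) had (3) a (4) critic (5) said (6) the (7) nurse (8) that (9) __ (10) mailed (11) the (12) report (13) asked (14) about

7

The marked gap is inside the relative clause, the subject of "mailed".
Its filler is the head noun "nurse" (via "that"), at word 7.
(The other dependency links word 1 to a gap after word 14.)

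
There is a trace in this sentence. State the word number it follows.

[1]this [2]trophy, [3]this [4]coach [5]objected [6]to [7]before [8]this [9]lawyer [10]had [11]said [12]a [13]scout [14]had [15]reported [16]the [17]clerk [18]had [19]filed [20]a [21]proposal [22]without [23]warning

6

The displaced element is "this trophy" (word 2).
It functions as the object of the preposition "to" of "objected", so the gap sits immediately after word 6 ("to").
Base order: This coach objected to this trophy before this lawyer had said a scout had reported the clerk had filed a proposal without warning.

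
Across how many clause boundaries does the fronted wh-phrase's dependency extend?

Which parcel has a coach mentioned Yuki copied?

"which parcel" is extracted from the object of "copied".
Boundaries crossed, outermost first: [Ø] — 1 in total.

1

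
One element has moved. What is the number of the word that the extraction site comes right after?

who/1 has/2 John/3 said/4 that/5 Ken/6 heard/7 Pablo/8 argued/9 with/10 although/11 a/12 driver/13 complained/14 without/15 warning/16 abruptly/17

10

The displaced element is "who" (word 1).
It is linked across 2 clause boundaries (that → Ø).
It functions as the object of the preposition "with" of "argued", so the gap sits immediately after word 10 ("with").
Base order: John has said that Ken heard Pablo argued with who although a driver complained without warning abruptly.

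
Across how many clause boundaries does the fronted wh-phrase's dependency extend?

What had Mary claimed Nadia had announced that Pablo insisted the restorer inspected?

3

"what" is extracted from the object of "inspected".
Boundaries crossed, outermost first: [Ø], [that], [Ø] — 3 in total.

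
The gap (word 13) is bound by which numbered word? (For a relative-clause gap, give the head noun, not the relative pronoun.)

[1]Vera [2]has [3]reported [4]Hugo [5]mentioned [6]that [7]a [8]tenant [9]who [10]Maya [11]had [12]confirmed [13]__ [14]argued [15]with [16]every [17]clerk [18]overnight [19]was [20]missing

8

The gap at 13 is the subject of "argued", inside a relative clause.
The relative pronoun is "who" (word 9); it is bound by the head noun immediately before it.
Its filler is the head noun "tenant", at word 8.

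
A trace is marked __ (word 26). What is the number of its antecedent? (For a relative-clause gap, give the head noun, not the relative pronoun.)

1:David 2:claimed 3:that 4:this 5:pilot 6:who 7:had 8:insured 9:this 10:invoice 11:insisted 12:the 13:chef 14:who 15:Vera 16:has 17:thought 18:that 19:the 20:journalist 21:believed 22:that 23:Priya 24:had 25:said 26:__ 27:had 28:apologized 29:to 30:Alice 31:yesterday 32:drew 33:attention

13

The gap at 26 is the subject of "apologized", inside a relative clause.
The relative pronoun is "who" (word 14); it is bound by the head noun immediately before it.
Its filler is the head noun "chef", at word 13.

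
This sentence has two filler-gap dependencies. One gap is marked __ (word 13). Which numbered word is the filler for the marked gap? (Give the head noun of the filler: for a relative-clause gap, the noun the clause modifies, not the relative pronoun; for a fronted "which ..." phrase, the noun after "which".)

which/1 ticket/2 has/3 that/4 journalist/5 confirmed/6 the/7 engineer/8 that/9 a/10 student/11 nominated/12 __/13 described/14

The marked gap is inside the relative clause, the direct object of "nominated".
Its filler is the head noun "engineer" (via "that"), at word 8.
(The other dependency links word 2 to a gap after word 14.)

8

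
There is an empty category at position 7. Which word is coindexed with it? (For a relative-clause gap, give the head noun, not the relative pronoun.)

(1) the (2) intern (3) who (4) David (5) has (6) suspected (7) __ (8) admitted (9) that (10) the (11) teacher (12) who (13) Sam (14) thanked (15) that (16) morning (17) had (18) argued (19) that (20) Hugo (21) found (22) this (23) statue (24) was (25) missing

The gap at 7 is the subject of "admitted", inside a relative clause.
The relative pronoun is "who" (word 3); it is bound by the head noun immediately before it.
Its filler is the head noun "intern", at word 2.

2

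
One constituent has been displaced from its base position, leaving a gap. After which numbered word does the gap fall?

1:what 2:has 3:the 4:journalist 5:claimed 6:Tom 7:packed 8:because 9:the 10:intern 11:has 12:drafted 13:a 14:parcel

The displaced element is "what" (word 1).
It is linked across 1 clause boundary (Ø).
It functions as the direct object of "packed", so the gap sits immediately after word 7 ("packed").
Base order: The journalist has claimed Tom packed what because the intern has drafted a parcel.

7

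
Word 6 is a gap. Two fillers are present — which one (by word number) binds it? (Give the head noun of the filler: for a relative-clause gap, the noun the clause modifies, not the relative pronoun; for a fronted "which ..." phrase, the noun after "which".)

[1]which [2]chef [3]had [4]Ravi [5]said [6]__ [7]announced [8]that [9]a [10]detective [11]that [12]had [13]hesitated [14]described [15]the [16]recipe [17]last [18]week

The marked gap is the subject of "announced".
Its filler is the fronted wh-phrase "which chef", at word 2.
(The other dependency links word 10 to a gap after word 11.)

2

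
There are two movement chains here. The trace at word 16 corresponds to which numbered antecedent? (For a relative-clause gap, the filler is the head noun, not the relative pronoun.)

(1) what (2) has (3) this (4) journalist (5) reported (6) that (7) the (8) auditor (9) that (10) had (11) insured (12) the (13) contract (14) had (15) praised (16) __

1

The marked gap is the direct object of "praised".
Its filler is the fronted wh-phrase "what", at word 1.
(The other dependency links word 8 to a gap after word 9.)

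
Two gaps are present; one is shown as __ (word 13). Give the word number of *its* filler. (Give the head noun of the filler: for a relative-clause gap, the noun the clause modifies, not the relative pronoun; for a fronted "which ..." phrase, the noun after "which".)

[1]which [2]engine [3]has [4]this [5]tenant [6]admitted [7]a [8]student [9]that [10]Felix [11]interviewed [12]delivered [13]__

2

The marked gap is the direct object of "delivered".
Its filler is the fronted wh-phrase "which engine", at word 2.
(The other dependency links word 8 to a gap after word 11.)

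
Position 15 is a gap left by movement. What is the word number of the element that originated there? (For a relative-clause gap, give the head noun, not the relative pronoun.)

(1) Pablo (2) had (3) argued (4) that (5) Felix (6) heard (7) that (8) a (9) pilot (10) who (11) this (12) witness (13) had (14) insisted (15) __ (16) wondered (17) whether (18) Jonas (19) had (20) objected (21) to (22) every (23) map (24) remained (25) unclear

The gap at 15 is the subject of "wondered", inside a relative clause.
The relative pronoun is "who" (word 10); it is bound by the head noun immediately before it.
Its filler is the head noun "pilot", at word 9.

9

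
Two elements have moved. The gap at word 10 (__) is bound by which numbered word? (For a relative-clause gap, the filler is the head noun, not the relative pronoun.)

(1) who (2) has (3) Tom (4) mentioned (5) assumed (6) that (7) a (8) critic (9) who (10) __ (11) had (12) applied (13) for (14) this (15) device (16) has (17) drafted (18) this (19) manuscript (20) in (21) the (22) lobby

8

The marked gap is inside the relative clause, the subject of "applied".
Its filler is the head noun "critic" (via "who"), at word 8.
(The other dependency links word 1 to a gap after word 4.)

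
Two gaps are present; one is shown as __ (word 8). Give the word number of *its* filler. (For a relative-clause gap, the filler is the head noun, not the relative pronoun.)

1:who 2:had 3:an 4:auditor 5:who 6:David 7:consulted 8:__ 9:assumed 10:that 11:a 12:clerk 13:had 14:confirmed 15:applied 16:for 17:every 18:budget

4

The marked gap is inside the relative clause, the direct object of "consulted".
Its filler is the head noun "auditor" (via "who"), at word 4.
(The other dependency links word 1 to a gap after word 14.)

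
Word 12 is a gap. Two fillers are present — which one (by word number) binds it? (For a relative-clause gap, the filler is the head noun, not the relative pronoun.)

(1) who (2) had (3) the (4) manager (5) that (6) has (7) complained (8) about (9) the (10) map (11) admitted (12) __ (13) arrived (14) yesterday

1

The marked gap is the subject of "arrived".
Its filler is the fronted wh-phrase "who", at word 1.
(The other dependency links word 4 to a gap after word 5.)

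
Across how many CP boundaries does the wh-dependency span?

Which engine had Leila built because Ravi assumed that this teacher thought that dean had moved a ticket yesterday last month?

0

"which engine" originates inside the matrix clause — no clause boundary is crossed.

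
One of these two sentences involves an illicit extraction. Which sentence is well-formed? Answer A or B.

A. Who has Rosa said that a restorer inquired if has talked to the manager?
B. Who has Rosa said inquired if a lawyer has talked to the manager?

In A, the wh-phrase is extracted from inside a wh-island (introduced by "if"), which blocks movement.
In B, the extraction path crosses only that-complement boundaries, which are transparent.
So B is grammatical.

B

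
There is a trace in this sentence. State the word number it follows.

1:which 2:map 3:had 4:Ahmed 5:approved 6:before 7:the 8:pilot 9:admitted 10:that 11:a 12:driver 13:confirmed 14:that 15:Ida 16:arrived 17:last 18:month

The displaced element is "which map" (word 2).
It functions as the direct object of "approved", so the gap sits immediately after word 5 ("approved").
Base order: Ahmed had approved which map before the pilot admitted that a driver confirmed that Ida arrived last month.

5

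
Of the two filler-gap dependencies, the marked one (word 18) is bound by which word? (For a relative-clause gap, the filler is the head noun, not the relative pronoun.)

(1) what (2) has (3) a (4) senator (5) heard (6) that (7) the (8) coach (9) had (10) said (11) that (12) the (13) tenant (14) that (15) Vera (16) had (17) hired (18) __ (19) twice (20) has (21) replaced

The marked gap is inside the relative clause, the direct object of "hired".
Its filler is the head noun "tenant" (via "that"), at word 13.
(The other dependency links word 1 to a gap after word 21.)

13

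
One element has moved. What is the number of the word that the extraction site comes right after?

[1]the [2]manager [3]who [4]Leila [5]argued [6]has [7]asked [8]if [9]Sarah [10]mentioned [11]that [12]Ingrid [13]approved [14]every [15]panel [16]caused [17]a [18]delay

5

The displaced element is "the manager" (word 2).
It is linked across 1 clause boundary (Ø).
It functions as the subject of "asked", so the gap sits immediately after word 5 ("argued").
Base order: Leila argued the manager has asked if Sarah mentioned that Ingrid approved every panel.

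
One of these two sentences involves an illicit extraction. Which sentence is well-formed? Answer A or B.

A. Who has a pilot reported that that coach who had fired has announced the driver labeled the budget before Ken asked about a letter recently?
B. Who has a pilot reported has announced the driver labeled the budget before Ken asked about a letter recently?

B

In A, the wh-phrase is extracted from inside a complex-NP island (relative clause) (introduced by "who"), which blocks movement.
In B, the extraction path crosses only that-complement boundaries, which are transparent.
So B is grammatical.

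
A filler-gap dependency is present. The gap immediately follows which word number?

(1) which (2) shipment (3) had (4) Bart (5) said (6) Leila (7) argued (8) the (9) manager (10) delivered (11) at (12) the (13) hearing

The displaced element is "which shipment" (word 2).
It is linked across 2 clause boundaries (Ø → Ø).
It functions as the direct object of "delivered", so the gap sits immediately after word 10 ("delivered").
Base order: Bart had said Leila argued the manager delivered which shipment at the hearing.

10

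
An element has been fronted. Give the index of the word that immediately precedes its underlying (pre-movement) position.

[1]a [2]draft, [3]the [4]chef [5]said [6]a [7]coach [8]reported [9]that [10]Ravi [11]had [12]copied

12

The displaced element is "a draft" (word 2).
It is linked across 2 clause boundaries (Ø → that).
It functions as the direct object of "copied", so the gap sits immediately after word 12 ("copied").
Base order: The chef said a coach reported that Ravi had copied a draft.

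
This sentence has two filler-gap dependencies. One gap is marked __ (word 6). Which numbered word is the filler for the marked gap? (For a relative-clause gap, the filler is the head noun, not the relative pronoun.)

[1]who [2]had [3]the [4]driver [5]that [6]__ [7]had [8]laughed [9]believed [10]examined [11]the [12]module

4

The marked gap is inside the relative clause, the subject of "laughed".
Its filler is the head noun "driver" (via "that"), at word 4.
(The other dependency links word 1 to a gap after word 9.)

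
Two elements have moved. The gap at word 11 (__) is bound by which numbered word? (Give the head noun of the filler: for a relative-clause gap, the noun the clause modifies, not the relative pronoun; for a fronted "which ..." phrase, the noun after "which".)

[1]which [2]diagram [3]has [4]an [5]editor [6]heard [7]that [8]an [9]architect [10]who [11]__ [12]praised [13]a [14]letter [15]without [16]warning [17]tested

9

The marked gap is inside the relative clause, the subject of "praised".
Its filler is the head noun "architect" (via "who"), at word 9.
(The other dependency links word 2 to a gap after word 17.)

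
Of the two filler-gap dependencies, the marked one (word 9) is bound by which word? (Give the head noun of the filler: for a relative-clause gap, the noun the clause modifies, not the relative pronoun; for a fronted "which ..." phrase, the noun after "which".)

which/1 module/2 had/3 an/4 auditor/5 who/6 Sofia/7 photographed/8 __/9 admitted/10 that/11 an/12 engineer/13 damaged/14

5

The marked gap is inside the relative clause, the direct object of "photographed".
Its filler is the head noun "auditor" (via "who"), at word 5.
(The other dependency links word 2 to a gap after word 14.)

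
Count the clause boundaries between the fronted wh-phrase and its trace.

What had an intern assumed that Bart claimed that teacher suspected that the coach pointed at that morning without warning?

"what" is extracted from the PP object of "pointed".
Boundaries crossed, outermost first: [that], [Ø], [that] — 3 in total.

3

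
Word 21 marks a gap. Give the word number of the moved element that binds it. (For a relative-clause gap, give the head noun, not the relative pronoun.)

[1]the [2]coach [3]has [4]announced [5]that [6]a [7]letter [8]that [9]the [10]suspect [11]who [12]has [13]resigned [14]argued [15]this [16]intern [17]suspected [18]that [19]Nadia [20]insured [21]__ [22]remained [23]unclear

7

The gap at 21 is the object of "insured", inside a relative clause.
The relative pronoun is "that" (word 8); it is bound by the head noun immediately before it.
Its filler is the head noun "letter", at word 7.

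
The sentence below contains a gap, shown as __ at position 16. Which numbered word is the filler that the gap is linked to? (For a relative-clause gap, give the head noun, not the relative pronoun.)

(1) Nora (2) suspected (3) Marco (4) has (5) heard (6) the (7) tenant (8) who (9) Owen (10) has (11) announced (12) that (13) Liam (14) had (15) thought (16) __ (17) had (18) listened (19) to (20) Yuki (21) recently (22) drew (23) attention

7

The gap at 16 is the subject of "listened", inside a relative clause.
The relative pronoun is "who" (word 8); it is bound by the head noun immediately before it.
Its filler is the head noun "tenant", at word 7.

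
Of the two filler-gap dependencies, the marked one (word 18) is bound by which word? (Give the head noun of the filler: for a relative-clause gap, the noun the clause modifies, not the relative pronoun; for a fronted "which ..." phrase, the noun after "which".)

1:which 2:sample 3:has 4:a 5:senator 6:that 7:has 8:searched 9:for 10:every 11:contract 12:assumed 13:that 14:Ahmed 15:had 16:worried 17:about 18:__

The marked gap is the object of the preposition "about" of "worried".
Its filler is the fronted wh-phrase "which sample", at word 2.
(The other dependency links word 5 to a gap after word 6.)

2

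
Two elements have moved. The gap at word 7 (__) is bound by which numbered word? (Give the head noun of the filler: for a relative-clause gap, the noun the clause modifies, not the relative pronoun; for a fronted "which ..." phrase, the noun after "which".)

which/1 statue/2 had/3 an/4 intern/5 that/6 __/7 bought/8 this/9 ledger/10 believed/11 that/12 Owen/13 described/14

5

The marked gap is inside the relative clause, the subject of "bought".
Its filler is the head noun "intern" (via "that"), at word 5.
(The other dependency links word 2 to a gap after word 14.)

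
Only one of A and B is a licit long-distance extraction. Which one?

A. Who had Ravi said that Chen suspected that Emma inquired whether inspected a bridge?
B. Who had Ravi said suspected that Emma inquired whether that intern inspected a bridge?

B

In A, the wh-phrase is extracted from inside a wh-island (introduced by "whether"), which blocks movement.
In B, the extraction path crosses only that-complement boundaries, which are transparent.
So B is grammatical.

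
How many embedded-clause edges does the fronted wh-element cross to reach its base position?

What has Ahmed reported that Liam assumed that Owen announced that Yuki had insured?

"what" is extracted from the object of "insured".
Boundaries crossed, outermost first: [that], [that], [that] — 3 in total.

3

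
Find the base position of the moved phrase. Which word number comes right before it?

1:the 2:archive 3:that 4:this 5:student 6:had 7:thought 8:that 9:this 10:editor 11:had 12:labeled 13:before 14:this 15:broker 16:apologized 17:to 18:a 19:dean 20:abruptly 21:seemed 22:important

12

The displaced element is "the archive" (word 2).
It is linked across 1 clause boundary (that).
It functions as the direct object of "labeled", so the gap sits immediately after word 12 ("labeled").
Base order: This student had thought that this editor had labeled the archive before this broker apologized to a dean abruptly.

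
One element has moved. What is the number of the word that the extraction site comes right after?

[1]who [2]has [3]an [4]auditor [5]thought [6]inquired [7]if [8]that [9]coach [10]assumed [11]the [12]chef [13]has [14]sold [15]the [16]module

The displaced element is "who" (word 1).
It is linked across 1 clause boundary (Ø).
It functions as the subject of "inquired", so the gap sits immediately after word 5 ("thought").
Base order: An auditor has thought who inquired if that coach assumed the chef has sold the module.

5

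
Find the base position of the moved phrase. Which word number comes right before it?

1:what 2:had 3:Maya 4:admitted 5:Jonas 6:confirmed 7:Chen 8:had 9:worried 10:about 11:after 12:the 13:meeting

The displaced element is "what" (word 1).
It is linked across 2 clause boundaries (Ø → Ø).
It functions as the object of the preposition "about" of "worried", so the gap sits immediately after word 10 ("about").
Base order: Maya had admitted Jonas confirmed Chen had worried about what after the meeting.

10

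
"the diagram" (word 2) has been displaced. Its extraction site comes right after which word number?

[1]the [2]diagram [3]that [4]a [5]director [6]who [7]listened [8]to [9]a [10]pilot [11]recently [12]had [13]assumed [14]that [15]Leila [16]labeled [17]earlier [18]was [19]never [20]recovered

The displaced element is "the diagram" (word 2).
It is linked across 1 clause boundary (that).
It functions as the direct object of "labeled", so the gap sits immediately after word 16 ("labeled").
Base order: A director who listened to a pilot recently had assumed that Leila labeled the diagram earlier.

16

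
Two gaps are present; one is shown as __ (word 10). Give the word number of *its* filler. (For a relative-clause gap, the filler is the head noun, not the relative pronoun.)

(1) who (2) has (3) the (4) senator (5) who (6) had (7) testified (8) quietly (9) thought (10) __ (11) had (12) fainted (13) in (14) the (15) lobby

The marked gap is the subject of "fainted".
Its filler is the fronted wh-phrase "who", at word 1.
(The other dependency links word 4 to a gap after word 5.)

1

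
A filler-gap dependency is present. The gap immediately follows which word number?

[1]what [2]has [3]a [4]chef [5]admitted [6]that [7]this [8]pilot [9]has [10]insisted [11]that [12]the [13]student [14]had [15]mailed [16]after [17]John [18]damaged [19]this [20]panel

15

The displaced element is "what" (word 1).
It is linked across 2 clause boundaries (that → that).
It functions as the direct object of "mailed", so the gap sits immediately after word 15 ("mailed").
Base order: A chef has admitted that this pilot has insisted that the student had mailed what after John damaged this panel.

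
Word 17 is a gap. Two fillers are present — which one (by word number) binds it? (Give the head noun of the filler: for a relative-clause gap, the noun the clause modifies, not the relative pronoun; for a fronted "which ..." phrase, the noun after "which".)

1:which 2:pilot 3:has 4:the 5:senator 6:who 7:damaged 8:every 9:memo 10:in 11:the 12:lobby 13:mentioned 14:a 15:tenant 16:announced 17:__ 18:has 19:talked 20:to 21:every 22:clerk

The marked gap is the subject of "talked".
Its filler is the fronted wh-phrase "which pilot", at word 2.
(The other dependency links word 5 to a gap after word 6.)

2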